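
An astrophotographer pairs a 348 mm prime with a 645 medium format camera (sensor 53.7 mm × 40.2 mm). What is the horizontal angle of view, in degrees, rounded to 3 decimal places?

8.824°

Angle of view α = 2·arctan(w/2f) with w = 53.7 mm and f = 348 mm.
w/2f = 0.07716; arctan(0.07716) ≈ 4.4119°, so α ≈ 8.8238°.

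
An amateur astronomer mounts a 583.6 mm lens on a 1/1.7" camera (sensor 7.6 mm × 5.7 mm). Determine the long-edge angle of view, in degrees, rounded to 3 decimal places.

0.746°

Angle of view α = 2·arctan(w/2f) with w = 7.6 mm and f = 583.6 mm.
w/2f = 0.00651; arctan(0.00651) ≈ 0.3731°, so α ≈ 0.7461°.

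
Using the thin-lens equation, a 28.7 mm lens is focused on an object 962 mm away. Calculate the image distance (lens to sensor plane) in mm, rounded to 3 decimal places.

1/dᵢ = 1/f − 1/dₒ = 1/28.7 − 1/962 = 0.0338037 mm⁻¹.
dᵢ = 1/0.0338037 ≈ 29.5826 mm.

29.583 mm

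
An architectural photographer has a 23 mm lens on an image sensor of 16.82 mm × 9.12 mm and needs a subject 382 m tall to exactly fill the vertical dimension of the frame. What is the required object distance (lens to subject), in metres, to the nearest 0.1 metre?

963.4 m

W: 382 m = 382000 mm.
Magnification m = h/W = dᵢ/dₒ; combined with 1/f = 1/dₒ + 1/dᵢ this gives dₒ = f·(1 + W/h).
dₒ = 23 mm × (1 + 382000/9.12) = 23 × 41886.9649 ≈ 963400.193 mm = 963.4 m.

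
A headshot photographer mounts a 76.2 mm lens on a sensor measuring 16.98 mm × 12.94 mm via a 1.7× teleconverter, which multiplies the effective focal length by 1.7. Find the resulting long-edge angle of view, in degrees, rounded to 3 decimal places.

Effective focal length f = 76.2 × 1.7 = 129.54 mm.
α = 2·arctan(16.98 / (2 × 129.54)) = 2·arctan(0.06554) ≈ 7.4996°.

7.500°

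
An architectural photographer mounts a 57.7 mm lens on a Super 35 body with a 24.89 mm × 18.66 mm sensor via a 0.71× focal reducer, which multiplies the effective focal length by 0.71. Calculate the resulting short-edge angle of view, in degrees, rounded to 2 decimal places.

Effective focal length f = 57.7 × 0.71 = 40.967 mm.
α = 2·arctan(18.66 / (2 × 40.967)) = 2·arctan(0.22774) ≈ 25.6599°.

25.66°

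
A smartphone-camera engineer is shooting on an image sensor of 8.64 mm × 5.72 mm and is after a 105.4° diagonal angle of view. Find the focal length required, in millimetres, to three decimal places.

3.947 mm

Sensor diagonal = √(8.64² + 5.72²) = √107.3680 ≈ 10.3619 mm.
From α = 2·arctan(d/2f) we get f = d / (2·tan(α/2)).
With d = 10.3619 mm and α/2 = 52.7°, tan(α/2) ≈ 1.31269, so f ≈ 10.3619 / 2.62538 ≈ 3.9468 mm.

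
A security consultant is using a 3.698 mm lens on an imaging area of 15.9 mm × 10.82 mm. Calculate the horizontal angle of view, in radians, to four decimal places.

2.2708 rad

Angle of view α = 2·arctan(w/2f) with w = 15.9 mm and f = 3.698 mm.
w/2f = 2.14981; arctan(2.14981) ≈ 1.1354 rad, so α ≈ 2.2708 rad.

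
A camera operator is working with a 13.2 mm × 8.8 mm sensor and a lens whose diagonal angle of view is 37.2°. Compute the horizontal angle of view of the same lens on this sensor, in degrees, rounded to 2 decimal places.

Sensor diagonal = √(13.2² + 8.8²) = √251.6800 ≈ 15.8644 mm.
From the diagonal AOV: f = 15.8644 / (2·tan(18.6°)) = 15.8644 / 0.67307 ≈ 23.5701 mm.
Horizontal AOV = 2·arctan(13.2 / (2 × 23.5701)) = 2·arctan(0.28002) ≈ 31.2862°.

31.29°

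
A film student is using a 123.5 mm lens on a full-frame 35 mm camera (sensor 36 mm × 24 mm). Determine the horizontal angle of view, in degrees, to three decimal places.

16.585°

Angle of view α = 2·arctan(w/2f) with w = 36 mm and f = 123.5 mm.
w/2f = 0.14575; arctan(0.14575) ≈ 8.2924°, so α ≈ 16.5848°.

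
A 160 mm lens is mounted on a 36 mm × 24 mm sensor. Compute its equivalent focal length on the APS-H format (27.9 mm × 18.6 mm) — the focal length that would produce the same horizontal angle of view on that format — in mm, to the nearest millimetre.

124 mm

Equal angle of view means equal width/f ratio, so f₂ = f₁ · (width₂/width₁) = 160 × 27.9/36.
f₂ = 160 × 0.77500 ≈ 124.000 mm.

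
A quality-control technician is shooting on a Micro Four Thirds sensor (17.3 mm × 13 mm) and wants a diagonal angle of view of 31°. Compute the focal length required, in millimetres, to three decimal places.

Sensor diagonal = √(17.3² + 13²) = √468.2900 ≈ 21.6400 mm.
From α = 2·arctan(d/2f) we get f = d / (2·tan(α/2)).
With d = 21.6400 mm and α/2 = 15.5°, tan(α/2) ≈ 0.27732, so f ≈ 21.6400 / 0.55465 ≈ 39.0157 mm.

39.016 mm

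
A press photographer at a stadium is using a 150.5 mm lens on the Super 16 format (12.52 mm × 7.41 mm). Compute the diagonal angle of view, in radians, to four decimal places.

Sensor diagonal = √(12.52² + 7.41²) = √211.6585 ≈ 14.5485 mm.
Angle of view α = 2·arctan(d/2f) with d = 14.5485 mm and f = 150.5 mm.
d/2f = 0.04833; arctan(0.04833) ≈ 0.0483 rad, so α ≈ 0.0966 rad.

0.0966 rad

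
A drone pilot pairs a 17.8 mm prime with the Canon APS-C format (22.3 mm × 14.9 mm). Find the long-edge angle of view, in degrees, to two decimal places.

64.13°

Angle of view α = 2·arctan(w/2f) with w = 22.3 mm and f = 17.8 mm.
w/2f = 0.62640; arctan(0.62640) ≈ 32.0632°, so α ≈ 64.1264°.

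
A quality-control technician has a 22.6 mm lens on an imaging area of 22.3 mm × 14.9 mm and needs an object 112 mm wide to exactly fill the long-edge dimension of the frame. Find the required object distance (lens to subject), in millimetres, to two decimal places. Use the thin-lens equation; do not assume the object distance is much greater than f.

Magnification m = w/W = dᵢ/dₒ; combined with 1/f = 1/dₒ + 1/dᵢ this gives dₒ = f·(1 + W/w).
dₒ = 22.6 mm × (1 + 112/22.3) = 22.6 × 6.0224 ≈ 136.107 mm.

136.11 mm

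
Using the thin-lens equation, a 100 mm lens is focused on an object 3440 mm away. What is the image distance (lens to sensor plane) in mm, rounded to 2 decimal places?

1/dᵢ = 1/f − 1/dₒ = 1/100 − 1/3440 = 0.0097093 mm⁻¹.
dᵢ = 1/0.0097093 ≈ 102.9940 mm.

102.99 mm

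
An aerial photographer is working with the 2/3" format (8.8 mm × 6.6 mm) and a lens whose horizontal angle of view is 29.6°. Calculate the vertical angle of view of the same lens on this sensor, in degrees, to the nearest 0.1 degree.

22.4°

From the horizontal AOV: f = 8.8 / (2·tan(14.8°)) = 8.8 / 0.52842 ≈ 16.6533 mm.
Vertical AOV = 2·arctan(6.6 / (2 × 16.6533)) = 2·arctan(0.19816) ≈ 22.4169°.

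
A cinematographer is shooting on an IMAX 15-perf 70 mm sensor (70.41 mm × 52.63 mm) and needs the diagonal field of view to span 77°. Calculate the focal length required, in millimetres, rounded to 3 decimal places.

Sensor diagonal = √(70.41² + 52.63²) = √7727.4850 ≈ 87.9061 mm.
From α = 2·arctan(d/2f) we get f = d / (2·tan(α/2)).
With d = 87.9061 mm and α/2 = 38.5°, tan(α/2) ≈ 0.79544, so f ≈ 87.9061 / 1.59087 ≈ 55.2566 mm.

55.257 mm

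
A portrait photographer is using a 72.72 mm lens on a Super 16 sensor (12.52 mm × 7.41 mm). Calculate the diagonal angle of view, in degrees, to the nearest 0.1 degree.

Sensor diagonal = √(12.52² + 7.41²) = √211.6585 ≈ 14.5485 mm.
Angle of view α = 2·arctan(d/2f) with d = 14.5485 mm and f = 72.72 mm.
d/2f = 0.10003; arctan(0.10003) ≈ 5.7123°, so α ≈ 11.4247°.

11.4°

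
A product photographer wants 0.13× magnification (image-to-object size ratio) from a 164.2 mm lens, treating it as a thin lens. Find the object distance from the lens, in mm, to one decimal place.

With m = dᵢ/dₒ and 1/f = 1/dₒ + 1/dᵢ, substituting dᵢ = m·dₒ gives 1/f = (1 + 1/m)/dₒ, hence dₒ = f·(1 + 1/m).
dₒ = 164.2 × (1 + 1/0.13) = 164.2 × 8.69231 ≈ 1427.277 mm.

1427.3 mm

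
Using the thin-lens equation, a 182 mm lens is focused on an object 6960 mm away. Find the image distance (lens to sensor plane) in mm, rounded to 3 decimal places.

1/dᵢ = 1/f − 1/dₒ = 1/182 − 1/6960 = 0.0053508 mm⁻¹.
dᵢ = 1/0.0053508 ≈ 186.8870 mm.

186.887 mm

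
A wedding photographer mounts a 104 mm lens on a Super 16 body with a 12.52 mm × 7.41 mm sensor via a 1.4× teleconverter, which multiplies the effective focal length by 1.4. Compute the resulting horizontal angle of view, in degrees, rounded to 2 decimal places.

4.92°

Effective focal length f = 104 × 1.4 = 145.6 mm.
α = 2·arctan(12.52 / (2 × 145.6)) = 2·arctan(0.04299) ≈ 4.9238°.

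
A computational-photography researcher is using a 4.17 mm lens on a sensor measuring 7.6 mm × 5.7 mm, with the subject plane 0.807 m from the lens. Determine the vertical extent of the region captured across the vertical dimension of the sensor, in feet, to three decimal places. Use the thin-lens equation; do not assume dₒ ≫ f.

dₒ: 0.807 m = 807 mm.
Similar triangles through the lens centre give W/dₒ = h/dᵢ; with 1/f = 1/dₒ + 1/dᵢ this gives W = h·(dₒ − f)/f.
W = 5.7 mm × (807 − 4.17) / 4.17 = 5.7 × 192.5252 ≈ 1097.394 mm = 1097.394/304.8 ft = 3.60037 ft.

3.600 ft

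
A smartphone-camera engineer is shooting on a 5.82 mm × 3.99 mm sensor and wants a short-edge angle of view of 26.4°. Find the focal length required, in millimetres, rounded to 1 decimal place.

8.5 mm

From α = 2·arctan(h/2f) we get f = h / (2·tan(α/2)).
With h = 3.99 mm and α/2 = 13.2°, tan(α/2) ≈ 0.23455, so f ≈ 3.99 / 0.46910 ≈ 8.5057 mm.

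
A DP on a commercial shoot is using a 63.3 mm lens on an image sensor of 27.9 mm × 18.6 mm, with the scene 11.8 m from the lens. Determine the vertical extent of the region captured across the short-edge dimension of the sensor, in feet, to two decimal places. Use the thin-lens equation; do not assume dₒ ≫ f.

11.31 ft

dₒ: 11.8 m = 11800 mm.
Similar triangles through the lens centre give W/dₒ = h/dᵢ; with 1/f = 1/dₒ + 1/dᵢ this gives W = h·(dₒ − f)/f.
W = 18.6 mm × (11800 − 63.3) / 63.3 = 18.6 × 185.4139 ≈ 3448.699 mm = 3448.699/304.8 ft = 11.3146 ft.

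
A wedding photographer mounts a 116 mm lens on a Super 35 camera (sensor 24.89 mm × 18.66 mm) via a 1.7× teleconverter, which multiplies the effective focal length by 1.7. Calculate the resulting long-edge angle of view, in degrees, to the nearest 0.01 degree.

7.22°

Effective focal length f = 116 × 1.7 = 197.2 mm.
α = 2·arctan(24.89 / (2 × 197.2)) = 2·arctan(0.06311) ≈ 7.2221°.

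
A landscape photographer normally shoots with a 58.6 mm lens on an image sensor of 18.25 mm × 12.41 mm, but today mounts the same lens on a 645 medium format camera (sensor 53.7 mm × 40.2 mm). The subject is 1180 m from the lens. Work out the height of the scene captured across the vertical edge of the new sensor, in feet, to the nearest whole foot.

2656 ft

The focal length stays 58.6 mm; the relevant sensor dimension is now h = 40.2 mm. Object distance dₒ = 1180 m = 1.18e+06 mm.
Thin-lens field height W = h·(dₒ − f)/f = 40.2 × (1.18e+06 − 58.6)/58.6 ≈ 809447.855 mm = 809447.855/304.8 ft = 2655.67 ft.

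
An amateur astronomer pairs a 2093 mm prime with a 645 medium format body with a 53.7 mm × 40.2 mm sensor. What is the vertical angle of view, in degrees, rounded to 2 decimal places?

Angle of view α = 2·arctan(h/2f) with h = 40.2 mm and f = 2093 mm.
h/2f = 0.00960; arctan(0.00960) ≈ 0.5502°, so α ≈ 1.1004°.

1.10°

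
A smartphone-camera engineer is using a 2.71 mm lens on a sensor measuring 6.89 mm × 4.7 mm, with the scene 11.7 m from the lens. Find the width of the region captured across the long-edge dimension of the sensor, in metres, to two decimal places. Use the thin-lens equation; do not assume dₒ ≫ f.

dₒ: 11.7 m = 11700 mm.
Similar triangles through the lens centre give W/dₒ = w/dᵢ; with 1/f = 1/dₒ + 1/dᵢ this gives W = w·(dₒ − f)/f.
W = 6.89 mm × (11700 − 2.71) / 2.71 = 6.89 × 4316.3432 ≈ 29739.604 mm = 29.7396 m.

29.74 m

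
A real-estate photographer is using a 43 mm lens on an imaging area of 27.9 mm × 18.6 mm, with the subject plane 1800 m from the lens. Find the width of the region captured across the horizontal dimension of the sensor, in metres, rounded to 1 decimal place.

dₒ: 1800 m = 1.8e+06 mm.
Similar triangles through the lens centre give W/dₒ = w/dᵢ; with 1/f = 1/dₒ + 1/dᵢ this gives W = w·(dₒ − f)/f.
W = 27.9 mm × (1.8e+06 − 43) / 43 = 27.9 × 41859.4651 ≈ 1167879.077 mm = 1167.88 m.

1167.9 m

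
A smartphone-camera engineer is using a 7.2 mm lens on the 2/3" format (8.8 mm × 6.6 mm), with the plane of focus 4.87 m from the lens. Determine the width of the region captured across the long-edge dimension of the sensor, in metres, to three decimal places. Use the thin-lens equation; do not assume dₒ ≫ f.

dₒ: 4.87 m = 4870 mm.
Similar triangles through the lens centre give W/dₒ = w/dᵢ; with 1/f = 1/dₒ + 1/dᵢ this gives W = w·(dₒ − f)/f.
W = 8.8 mm × (4870 − 7.2) / 7.2 = 8.8 × 675.3889 ≈ 5943.422 mm = 5.94342 m.

5.943 m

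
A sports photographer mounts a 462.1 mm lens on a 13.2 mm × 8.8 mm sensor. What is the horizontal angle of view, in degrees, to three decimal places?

Angle of view α = 2·arctan(w/2f) with w = 13.2 mm and f = 462.1 mm.
w/2f = 0.01428; arctan(0.01428) ≈ 0.8183°, so α ≈ 1.6366°.

1.637°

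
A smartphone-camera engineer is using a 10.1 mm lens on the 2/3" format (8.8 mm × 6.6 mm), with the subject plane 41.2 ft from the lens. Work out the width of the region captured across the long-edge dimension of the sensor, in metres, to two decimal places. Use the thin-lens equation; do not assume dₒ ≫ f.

dₒ: 41.2 ft × 304.8 mm/ft = 12557.76 mm.
Similar triangles through the lens centre give W/dₒ = w/dᵢ; with 1/f = 1/dₒ + 1/dᵢ this gives W = w·(dₒ − f)/f.
W = 8.8 mm × (12557.8 − 10.1) / 10.1 = 8.8 × 1242.3425 ≈ 10932.614 mm = 10.9326 m.

10.93 m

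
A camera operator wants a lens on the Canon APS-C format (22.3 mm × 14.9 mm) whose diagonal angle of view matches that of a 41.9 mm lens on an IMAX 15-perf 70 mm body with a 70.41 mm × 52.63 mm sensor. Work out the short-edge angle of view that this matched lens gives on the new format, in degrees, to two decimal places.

60.47°

Sensor diagonal = √(70.41² + 52.63²) = √7727.4850 ≈ 87.9061 mm.
Sensor diagonal = √(22.3² + 14.9²) = √719.3000 ≈ 26.8198 mm.
Equal diagonal AOV ⇒ f₂ = f₁ · 26.8198/87.9061 = 41.9 × 0.30510 ≈ 12.7835 mm.
Short-edge AOV on the new format = 2·arctan(14.9 / (2 × 12.7835)) = 2·arctan(0.58278) ≈ 60.4657°.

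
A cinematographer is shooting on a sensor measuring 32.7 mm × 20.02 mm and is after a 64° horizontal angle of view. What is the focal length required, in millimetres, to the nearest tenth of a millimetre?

26.2 mm

From α = 2·arctan(w/2f) we get f = w / (2·tan(α/2)).
With w = 32.7 mm and α/2 = 32°, tan(α/2) ≈ 0.62487, so f ≈ 32.7 / 1.24974 ≈ 26.1655 mm.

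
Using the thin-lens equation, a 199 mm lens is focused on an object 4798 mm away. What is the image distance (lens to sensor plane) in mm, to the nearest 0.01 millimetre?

207.61 mm

1/dᵢ = 1/f − 1/dₒ = 1/199 − 1/4798 = 0.0048167 mm⁻¹.
dᵢ = 1/0.0048167 ≈ 207.6108 mm.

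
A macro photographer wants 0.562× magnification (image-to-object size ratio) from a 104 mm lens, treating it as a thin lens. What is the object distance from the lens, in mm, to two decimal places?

289.05 mm

With m = dᵢ/dₒ and 1/f = 1/dₒ + 1/dᵢ, substituting dᵢ = m·dₒ gives 1/f = (1 + 1/m)/dₒ, hence dₒ = f·(1 + 1/m).
dₒ = 104 × (1 + 1/0.562) = 104 × 2.77936 ≈ 289.053 mm.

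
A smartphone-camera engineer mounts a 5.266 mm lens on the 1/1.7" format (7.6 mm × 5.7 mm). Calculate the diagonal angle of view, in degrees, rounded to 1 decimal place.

Sensor diagonal = √(7.6² + 5.7²) = √90.2500 ≈ 9.5000 mm.
Angle of view α = 2·arctan(d/2f) with d = 9.5000 mm and f = 5.266 mm.
d/2f = 0.90201; arctan(0.90201) ≈ 42.0509°, so α ≈ 84.1017°.

84.1°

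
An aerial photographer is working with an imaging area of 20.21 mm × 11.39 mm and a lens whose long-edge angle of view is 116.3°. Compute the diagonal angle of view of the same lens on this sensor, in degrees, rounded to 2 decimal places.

123.16°

From the long-edge AOV: f = 20.21 / (2·tan(58.15°)) = 20.21 / 3.21939 ≈ 6.2776 mm.
Sensor diagonal = √(20.21² + 11.39²) = √538.1762 ≈ 23.1986 mm.
Diagonal AOV = 2·arctan(23.1986 / (2 × 6.2776)) = 2·arctan(1.84774) ≈ 123.1552°.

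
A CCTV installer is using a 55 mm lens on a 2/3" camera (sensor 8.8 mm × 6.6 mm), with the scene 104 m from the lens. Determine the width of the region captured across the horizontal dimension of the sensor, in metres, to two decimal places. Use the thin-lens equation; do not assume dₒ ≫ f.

16.63 m

dₒ: 104 m = 104000 mm.
Similar triangles through the lens centre give W/dₒ = w/dᵢ; with 1/f = 1/dₒ + 1/dᵢ this gives W = w·(dₒ − f)/f.
W = 8.8 mm × (104000 − 55) / 55 = 8.8 × 1889.9091 ≈ 16631.200 mm = 16.6312 m.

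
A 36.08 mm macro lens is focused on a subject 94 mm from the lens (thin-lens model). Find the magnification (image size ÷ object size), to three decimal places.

0.623×

Thin lens: 1/f = 1/dₒ + 1/dᵢ → 1/dᵢ = 1/36.08 − 1/94 = 0.0170779 mm⁻¹, so dᵢ ≈ 58.5552 mm.
Magnification m = dᵢ/dₒ = 58.5552/94 ≈ 0.62293.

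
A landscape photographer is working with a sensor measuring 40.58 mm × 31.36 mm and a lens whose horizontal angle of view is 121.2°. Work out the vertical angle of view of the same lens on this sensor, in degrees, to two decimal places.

From the horizontal AOV: f = 40.58 / (2·tan(60.6°)) = 40.58 / 3.54943 ≈ 11.4328 mm.
Vertical AOV = 2·arctan(31.36 / (2 × 11.4328)) = 2·arctan(1.37149) ≈ 107.8058°.

107.81°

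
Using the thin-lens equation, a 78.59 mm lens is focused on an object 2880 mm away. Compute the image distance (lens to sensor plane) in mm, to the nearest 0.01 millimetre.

80.79 mm

1/dᵢ = 1/f − 1/dₒ = 1/78.59 − 1/2880 = 0.0123770 mm⁻¹.
dᵢ = 1/0.0123770 ≈ 80.7947 mm.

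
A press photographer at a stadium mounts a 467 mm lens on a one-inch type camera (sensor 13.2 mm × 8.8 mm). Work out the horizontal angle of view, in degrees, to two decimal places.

1.62°

Angle of view α = 2·arctan(w/2f) with w = 13.2 mm and f = 467 mm.
w/2f = 0.01413; arctan(0.01413) ≈ 0.8097°, so α ≈ 1.6194°.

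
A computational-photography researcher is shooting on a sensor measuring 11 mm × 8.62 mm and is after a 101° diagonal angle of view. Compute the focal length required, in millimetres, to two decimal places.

5.76 mm

Sensor diagonal = √(11² + 8.62²) = √195.3044 ≈ 13.9751 mm.
From α = 2·arctan(d/2f) we get f = d / (2·tan(α/2)).
With d = 13.9751 mm and α/2 = 50.5°, tan(α/2) ≈ 1.21310, so f ≈ 13.9751 / 2.42619 ≈ 5.7601 mm.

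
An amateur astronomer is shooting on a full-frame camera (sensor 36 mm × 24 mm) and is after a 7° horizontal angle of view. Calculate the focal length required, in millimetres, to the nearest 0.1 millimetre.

From α = 2·arctan(w/2f) we get f = w / (2·tan(α/2)).
With w = 36 mm and α/2 = 3.5°, tan(α/2) ≈ 0.06116, so f ≈ 36 / 0.12233 ≈ 294.2974 mm.

294.3 mm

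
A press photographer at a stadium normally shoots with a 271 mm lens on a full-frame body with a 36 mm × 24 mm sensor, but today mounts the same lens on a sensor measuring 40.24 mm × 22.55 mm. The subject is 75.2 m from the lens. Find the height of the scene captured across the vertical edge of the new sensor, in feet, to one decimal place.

20.5 ft

The focal length stays 271 mm; the relevant sensor dimension is now h = 22.55 mm. Object distance dₒ = 75.2 m = 75200 mm.
Thin-lens field height W = h·(dₒ − f)/f = 22.55 × (75200 − 271)/271 ≈ 6234.867 mm = 6234.867/304.8 ft = 20.4556 ft.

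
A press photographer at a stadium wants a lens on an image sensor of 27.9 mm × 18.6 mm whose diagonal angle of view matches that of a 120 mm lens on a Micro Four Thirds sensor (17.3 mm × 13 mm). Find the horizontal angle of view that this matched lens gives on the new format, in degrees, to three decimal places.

Sensor diagonal = √(17.3² + 13²) = √468.2900 ≈ 21.6400 mm.
Sensor diagonal = √(27.9² + 18.6²) = √1124.3700 ≈ 33.5316 mm.
Equal diagonal AOV ⇒ f₂ = f₁ · 33.5316/21.6400 = 120 × 1.54952 ≈ 185.9424 mm.
Horizontal AOV on the new format = 2·arctan(27.9 / (2 × 185.9424)) = 2·arctan(0.07502) ≈ 8.5810°.

8.581°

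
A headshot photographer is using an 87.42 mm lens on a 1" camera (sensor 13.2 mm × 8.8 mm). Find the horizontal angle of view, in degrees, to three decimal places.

8.635°

Angle of view α = 2·arctan(w/2f) with w = 13.2 mm and f = 87.42 mm.
w/2f = 0.07550; arctan(0.07550) ≈ 4.3175°, so α ≈ 8.6350°.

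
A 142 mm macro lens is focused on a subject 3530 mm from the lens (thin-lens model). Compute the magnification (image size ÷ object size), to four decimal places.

Thin lens: 1/f = 1/dₒ + 1/dᵢ → 1/dᵢ = 1/142 − 1/3530 = 0.0067590 mm⁻¹, so dᵢ ≈ 147.9516 mm.
Magnification m = dᵢ/dₒ = 147.9516/3530 ≈ 0.04191.

0.0419×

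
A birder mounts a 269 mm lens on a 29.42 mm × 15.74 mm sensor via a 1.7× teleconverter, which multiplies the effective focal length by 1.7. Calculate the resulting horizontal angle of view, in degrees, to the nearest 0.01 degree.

Effective focal length f = 269 × 1.7 = 457.3 mm.
α = 2·arctan(29.42 / (2 × 457.3)) = 2·arctan(0.03217) ≈ 3.6848°.

3.68°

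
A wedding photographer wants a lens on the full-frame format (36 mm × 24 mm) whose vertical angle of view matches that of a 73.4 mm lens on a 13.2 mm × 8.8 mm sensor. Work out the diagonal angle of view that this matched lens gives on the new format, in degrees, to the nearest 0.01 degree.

Equal vertical AOV ⇒ f₂ = f₁ · 24/8.8 = 73.4 × 2.72727 ≈ 200.1818 mm.
Sensor diagonal = √(36² + 24²) = √1872.0000 ≈ 43.2666 mm.
Diagonal AOV on the new format = 2·arctan(43.2666 / (2 × 200.1818)) = 2·arctan(0.10807) ≈ 12.3358°.

12.34°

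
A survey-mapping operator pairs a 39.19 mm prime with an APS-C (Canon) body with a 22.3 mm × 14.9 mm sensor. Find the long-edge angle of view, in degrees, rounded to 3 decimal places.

31.763°

Angle of view α = 2·arctan(w/2f) with w = 22.3 mm and f = 39.19 mm.
w/2f = 0.28451; arctan(0.28451) ≈ 15.8817°, so α ≈ 31.7633°.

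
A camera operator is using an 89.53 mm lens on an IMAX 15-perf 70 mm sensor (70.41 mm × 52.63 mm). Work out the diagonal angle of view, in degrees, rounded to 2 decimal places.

52.30°

Sensor diagonal = √(70.41² + 52.63²) = √7727.4850 ≈ 87.9061 mm.
Angle of view α = 2·arctan(d/2f) with d = 87.9061 mm and f = 89.53 mm.
d/2f = 0.49093; arctan(0.49093) ≈ 26.1479°, so α ≈ 52.2957°.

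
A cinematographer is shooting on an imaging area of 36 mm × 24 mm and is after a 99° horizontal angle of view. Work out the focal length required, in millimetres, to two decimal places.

15.37 mm

From α = 2·arctan(w/2f) we get f = w / (2·tan(α/2)).
With w = 36 mm and α/2 = 49.5°, tan(α/2) ≈ 1.17085, so f ≈ 36 / 2.34170 ≈ 15.3735 mm.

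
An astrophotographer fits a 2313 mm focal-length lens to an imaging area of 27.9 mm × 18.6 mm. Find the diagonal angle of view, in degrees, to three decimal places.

0.831°

Sensor diagonal = √(27.9² + 18.6²) = √1124.3700 ≈ 33.5316 mm.
Angle of view α = 2·arctan(d/2f) with d = 33.5316 mm and f = 2313 mm.
d/2f = 0.00725; arctan(0.00725) ≈ 0.4153°, so α ≈ 0.8306°.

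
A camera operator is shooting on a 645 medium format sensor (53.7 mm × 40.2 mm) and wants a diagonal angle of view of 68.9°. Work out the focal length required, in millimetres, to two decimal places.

Sensor diagonal = √(53.7² + 40.2²) = √4499.7300 ≈ 67.0800 mm.
From α = 2·arctan(d/2f) we get f = d / (2·tan(α/2)).
With d = 67.0800 mm and α/2 = 34.45°, tan(α/2) ≈ 0.68600, so f ≈ 67.0800 / 1.37199 ≈ 48.8924 mm.

48.89 mm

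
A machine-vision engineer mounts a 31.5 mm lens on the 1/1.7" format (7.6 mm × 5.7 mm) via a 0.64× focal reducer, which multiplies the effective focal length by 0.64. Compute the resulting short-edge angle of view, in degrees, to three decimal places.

16.093°

Effective focal length f = 31.5 × 0.64 = 20.16 mm.
α = 2·arctan(5.7 / (2 × 20.16)) = 2·arctan(0.14137) ≈ 16.0931°.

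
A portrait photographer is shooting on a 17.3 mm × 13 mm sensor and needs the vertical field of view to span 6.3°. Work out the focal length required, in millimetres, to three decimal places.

From α = 2·arctan(h/2f) we get f = h / (2·tan(α/2)).
With h = 13 mm and α/2 = 3.15°, tan(α/2) ≈ 0.05503, so f ≈ 13 / 0.11007 ≈ 118.1102 mm.

118.110 mm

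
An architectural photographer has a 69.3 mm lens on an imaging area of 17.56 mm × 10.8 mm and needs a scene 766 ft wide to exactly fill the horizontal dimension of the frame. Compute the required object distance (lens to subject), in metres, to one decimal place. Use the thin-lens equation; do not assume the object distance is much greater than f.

W: 766 ft × 304.8 mm/ft = 233476.79 mm.
Magnification m = w/W = dᵢ/dₒ; combined with 1/f = 1/dₒ + 1/dᵢ this gives dₒ = f·(1 + W/w).
dₒ = 69.3 mm × (1 + 233477/17.56) = 69.3 × 13296.9449 ≈ 921478.282 mm = 921.478 m.

921.5 m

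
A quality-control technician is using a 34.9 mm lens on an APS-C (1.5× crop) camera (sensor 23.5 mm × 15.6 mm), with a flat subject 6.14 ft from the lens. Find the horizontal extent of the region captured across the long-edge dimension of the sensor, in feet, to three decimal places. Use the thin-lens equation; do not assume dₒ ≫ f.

dₒ: 6.14 ft × 304.8 mm/ft = 1871.47 mm.
Similar triangles through the lens centre give W/dₒ = w/dᵢ; with 1/f = 1/dₒ + 1/dᵢ this gives W = w·(dₒ − f)/f.
W = 23.5 mm × (1871.47 − 34.9) / 34.9 = 23.5 × 52.6238 ≈ 1236.660 mm = 1236.660/304.8 ft = 4.05728 ft.

4.057 ft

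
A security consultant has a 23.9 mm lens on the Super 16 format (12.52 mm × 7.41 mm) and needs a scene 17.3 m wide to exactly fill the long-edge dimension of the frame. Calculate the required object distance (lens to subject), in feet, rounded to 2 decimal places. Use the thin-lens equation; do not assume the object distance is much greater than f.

108.43 ft

W: 17.3 m = 17300 mm.
Magnification m = w/W = dᵢ/dₒ; combined with 1/f = 1/dₒ + 1/dᵢ this gives dₒ = f·(1 + W/w).
dₒ = 23.9 mm × (1 + 17300/12.52) = 23.9 × 1382.7891 ≈ 33048.660 mm = 33048.660/304.8 ft = 108.427 ft.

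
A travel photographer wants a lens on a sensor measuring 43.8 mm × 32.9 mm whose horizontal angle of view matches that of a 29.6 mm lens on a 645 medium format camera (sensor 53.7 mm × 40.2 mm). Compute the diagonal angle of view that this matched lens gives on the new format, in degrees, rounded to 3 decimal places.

Equal horizontal AOV ⇒ f₂ = f₁ · 43.8/53.7 = 29.6 × 0.81564 ≈ 24.1430 mm.
Sensor diagonal = √(43.8² + 32.9²) = √3000.8500 ≈ 54.7800 mm.
Diagonal AOV on the new format = 2·arctan(54.7800 / (2 × 24.1430)) = 2·arctan(1.13449) ≈ 97.2106°.

97.211°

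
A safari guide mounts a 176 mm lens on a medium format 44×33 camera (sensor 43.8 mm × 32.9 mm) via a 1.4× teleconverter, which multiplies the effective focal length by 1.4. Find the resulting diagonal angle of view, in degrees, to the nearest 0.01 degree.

12.69°

Effective focal length f = 176 × 1.4 = 246.4 mm.
Sensor diagonal = √(43.8² + 32.9²) = √3000.8500 ≈ 54.7800 mm.
α = 2·arctan(54.780 / (2 × 246.4)) = 2·arctan(0.11116) ≈ 12.6860°.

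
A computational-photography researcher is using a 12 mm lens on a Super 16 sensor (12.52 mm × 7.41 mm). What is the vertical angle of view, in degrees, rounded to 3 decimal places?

34.316°

Angle of view α = 2·arctan(h/2f) with h = 7.41 mm and f = 12 mm.
h/2f = 0.30875; arctan(0.30875) ≈ 17.1581°, so α ≈ 34.3161°.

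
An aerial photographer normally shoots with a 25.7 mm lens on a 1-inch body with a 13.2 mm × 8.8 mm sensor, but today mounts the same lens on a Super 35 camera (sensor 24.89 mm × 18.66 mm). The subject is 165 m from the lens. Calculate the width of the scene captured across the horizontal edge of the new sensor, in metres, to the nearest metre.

160 m

The focal length stays 25.7 mm; the relevant sensor dimension is now w = 24.89 mm. Object distance dₒ = 165 m = 165000 mm.
Thin-lens field width W = w·(dₒ − f)/f = 24.89 × (165000 − 25.7)/25.7 ≈ 159774.721 mm = 159.775 m.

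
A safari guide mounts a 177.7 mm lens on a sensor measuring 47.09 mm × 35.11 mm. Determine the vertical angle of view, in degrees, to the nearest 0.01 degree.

Angle of view α = 2·arctan(h/2f) with h = 35.11 mm and f = 177.7 mm.
h/2f = 0.09879; arctan(0.09879) ≈ 5.6419°, so α ≈ 11.2839°.

11.28°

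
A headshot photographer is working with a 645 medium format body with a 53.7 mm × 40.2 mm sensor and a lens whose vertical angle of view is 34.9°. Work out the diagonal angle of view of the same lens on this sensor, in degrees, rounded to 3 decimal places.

From the vertical AOV: f = 40.2 / (2·tan(17.45°)) = 40.2 / 0.62868 ≈ 63.9436 mm.
Sensor diagonal = √(53.7² + 40.2²) = √4499.7300 ≈ 67.0800 mm.
Diagonal AOV = 2·arctan(67.0800 / (2 × 63.9436)) = 2·arctan(0.52453) ≈ 55.3563°.

55.356°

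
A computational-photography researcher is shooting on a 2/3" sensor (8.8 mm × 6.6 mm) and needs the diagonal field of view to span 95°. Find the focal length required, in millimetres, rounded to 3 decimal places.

Sensor diagonal = √(8.8² + 6.6²) = √121.0000 ≈ 11.0000 mm.
From α = 2·arctan(d/2f) we get f = d / (2·tan(α/2)).
With d = 11.0000 mm and α/2 = 47.5°, tan(α/2) ≈ 1.09131, so f ≈ 11.0000 / 2.18262 ≈ 5.0398 mm.

5.040 mm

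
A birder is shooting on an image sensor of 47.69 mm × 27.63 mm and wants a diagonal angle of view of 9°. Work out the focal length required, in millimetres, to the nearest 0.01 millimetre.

Sensor diagonal = √(47.69² + 27.63²) = √3037.7530 ≈ 55.1158 mm.
From α = 2·arctan(d/2f) we get f = d / (2·tan(α/2)).
With d = 55.1158 mm and α/2 = 4.5°, tan(α/2) ≈ 0.07870, so f ≈ 55.1158 / 0.15740 ≈ 350.1564 mm.

350.16 mm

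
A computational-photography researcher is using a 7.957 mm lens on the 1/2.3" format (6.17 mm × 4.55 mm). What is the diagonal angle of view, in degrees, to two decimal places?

Sensor diagonal = √(6.17² + 4.55²) = √58.7714 ≈ 7.6663 mm.
Angle of view α = 2·arctan(d/2f) with d = 7.6663 mm and f = 7.957 mm.
d/2f = 0.48173; arctan(0.48173) ≈ 25.7215°, so α ≈ 51.4430°.

51.44°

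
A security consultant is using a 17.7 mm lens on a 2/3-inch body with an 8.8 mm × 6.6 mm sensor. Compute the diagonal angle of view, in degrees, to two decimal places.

34.52°

Sensor diagonal = √(8.8² + 6.6²) = √121.0000 ≈ 11.0000 mm.
Angle of view α = 2·arctan(d/2f) with d = 11.0000 mm and f = 17.7 mm.
d/2f = 0.31073; arctan(0.31073) ≈ 17.2618°, so α ≈ 34.5236°.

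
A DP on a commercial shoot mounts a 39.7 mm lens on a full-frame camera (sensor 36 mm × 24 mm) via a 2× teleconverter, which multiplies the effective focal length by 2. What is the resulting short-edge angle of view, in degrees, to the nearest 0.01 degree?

17.19°

Effective focal length f = 39.7 × 2 = 79.4 mm.
α = 2·arctan(24 / (2 × 79.4)) = 2·arctan(0.15113) ≈ 17.1885°.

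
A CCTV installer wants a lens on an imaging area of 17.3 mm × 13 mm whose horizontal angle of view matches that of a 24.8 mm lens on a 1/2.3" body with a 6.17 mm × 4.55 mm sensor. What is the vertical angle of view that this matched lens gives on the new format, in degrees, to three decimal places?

Equal horizontal AOV ⇒ f₂ = f₁ · 17.3/6.17 = 24.8 × 2.80389 ≈ 69.5365 mm.
Vertical AOV on the new format = 2·arctan(13 / (2 × 69.5365)) = 2·arctan(0.09348) ≈ 10.6805°.

10.681°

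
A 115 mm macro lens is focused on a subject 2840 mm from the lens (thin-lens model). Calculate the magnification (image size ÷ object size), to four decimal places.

Thin lens: 1/f = 1/dₒ + 1/dᵢ → 1/dᵢ = 1/115 − 1/2840 = 0.0083435 mm⁻¹, so dᵢ ≈ 119.8532 mm.
Magnification m = dᵢ/dₒ = 119.8532/2840 ≈ 0.04220.

0.0422×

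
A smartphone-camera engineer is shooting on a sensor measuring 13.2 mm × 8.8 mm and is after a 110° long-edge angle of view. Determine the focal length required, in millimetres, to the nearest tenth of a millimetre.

From α = 2·arctan(w/2f) we get f = w / (2·tan(α/2)).
With w = 13.2 mm and α/2 = 55°, tan(α/2) ≈ 1.42815, so f ≈ 13.2 / 2.85630 ≈ 4.6214 mm.

4.6 mm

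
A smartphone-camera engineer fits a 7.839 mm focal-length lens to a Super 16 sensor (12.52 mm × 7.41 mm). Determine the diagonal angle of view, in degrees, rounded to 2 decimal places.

85.72°

Sensor diagonal = √(12.52² + 7.41²) = √211.6585 ≈ 14.5485 mm.
Angle of view α = 2·arctan(d/2f) with d = 14.5485 mm and f = 7.839 mm.
d/2f = 0.92796; arctan(0.92796) ≈ 42.8600°, so α ≈ 85.7199°.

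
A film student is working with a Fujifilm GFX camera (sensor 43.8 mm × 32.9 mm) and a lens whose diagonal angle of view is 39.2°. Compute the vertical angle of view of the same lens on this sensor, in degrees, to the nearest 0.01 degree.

Sensor diagonal = √(43.8² + 32.9²) = √3000.8500 ≈ 54.7800 mm.
From the diagonal AOV: f = 54.7800 / (2·tan(19.6°)) = 54.7800 / 0.71217 ≈ 76.9201 mm.
Vertical AOV = 2·arctan(32.9 / (2 × 76.9201)) = 2·arctan(0.21386) ≈ 24.1427°.

24.14°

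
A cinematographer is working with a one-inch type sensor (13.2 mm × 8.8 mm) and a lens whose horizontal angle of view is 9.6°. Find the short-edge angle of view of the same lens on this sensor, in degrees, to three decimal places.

6.408°

From the horizontal AOV: f = 13.2 / (2·tan(4.8°)) = 13.2 / 0.16794 ≈ 78.5973 mm.
Short-edge AOV = 2·arctan(8.8 / (2 × 78.5973)) = 2·arctan(0.05598) ≈ 6.4083°.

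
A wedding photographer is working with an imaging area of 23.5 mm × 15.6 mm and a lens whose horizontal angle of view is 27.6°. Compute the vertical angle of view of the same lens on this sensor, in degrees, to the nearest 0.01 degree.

18.52°

From the horizontal AOV: f = 23.5 / (2·tan(13.8°)) = 23.5 / 0.49125 ≈ 47.8374 mm.
Vertical AOV = 2·arctan(15.6 / (2 × 47.8374)) = 2·arctan(0.16305) ≈ 18.5214°.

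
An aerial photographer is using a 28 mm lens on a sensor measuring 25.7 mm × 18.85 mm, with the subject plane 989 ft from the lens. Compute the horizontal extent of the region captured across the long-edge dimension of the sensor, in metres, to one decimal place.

dₒ: 989 ft × 304.8 mm/ft = 301447.19 mm.
Similar triangles through the lens centre give W/dₒ = w/dᵢ; with 1/f = 1/dₒ + 1/dᵢ this gives W = w·(dₒ − f)/f.
W = 25.7 mm × (301447 − 28) / 28 = 25.7 × 10764.9711 ≈ 276659.757 mm = 276.66 m.

276.7 m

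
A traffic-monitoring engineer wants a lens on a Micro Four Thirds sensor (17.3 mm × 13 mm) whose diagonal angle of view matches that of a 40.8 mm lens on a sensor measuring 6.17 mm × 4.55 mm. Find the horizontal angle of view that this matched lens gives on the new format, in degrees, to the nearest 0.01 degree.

Sensor diagonal = √(6.17² + 4.55²) = √58.7714 ≈ 7.6663 mm.
Sensor diagonal = √(17.3² + 13²) = √468.2900 ≈ 21.6400 mm.
Equal diagonal AOV ⇒ f₂ = f₁ · 21.6400/7.6663 = 40.8 × 2.82276 ≈ 115.1687 mm.
Horizontal AOV on the new format = 2·arctan(17.3 / (2 × 115.1687)) = 2·arctan(0.07511) ≈ 8.5905°.

8.59°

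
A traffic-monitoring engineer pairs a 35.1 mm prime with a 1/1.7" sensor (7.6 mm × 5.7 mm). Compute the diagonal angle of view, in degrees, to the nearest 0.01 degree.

15.41°

Sensor diagonal = √(7.6² + 5.7²) = √90.2500 ≈ 9.5000 mm.
Angle of view α = 2·arctan(d/2f) with d = 9.5000 mm and f = 35.1 mm.
d/2f = 0.13533; arctan(0.13533) ≈ 7.7069°, so α ≈ 15.4138°.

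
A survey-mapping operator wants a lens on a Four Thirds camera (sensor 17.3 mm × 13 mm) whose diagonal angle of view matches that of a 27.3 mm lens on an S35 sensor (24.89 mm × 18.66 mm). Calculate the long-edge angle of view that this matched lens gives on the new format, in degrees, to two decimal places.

Sensor diagonal = √(24.89² + 18.66²) = √967.7077 ≈ 31.1080 mm.
Sensor diagonal = √(17.3² + 13²) = √468.2900 ≈ 21.6400 mm.
Equal diagonal AOV ⇒ f₂ = f₁ · 21.6400/31.1080 = 27.3 × 0.69564 ≈ 18.9910 mm.
Long-edge AOV on the new format = 2·arctan(17.3 / (2 × 18.9910)) = 2·arctan(0.45548) ≈ 48.9765°.

48.98°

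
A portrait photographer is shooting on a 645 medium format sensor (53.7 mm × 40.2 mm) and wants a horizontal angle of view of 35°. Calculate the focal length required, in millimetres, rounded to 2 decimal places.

From α = 2·arctan(w/2f) we get f = w / (2·tan(α/2)).
With w = 53.7 mm and α/2 = 17.5°, tan(α/2) ≈ 0.31530, so f ≈ 53.7 / 0.63060 ≈ 85.1573 mm.

85.16 mm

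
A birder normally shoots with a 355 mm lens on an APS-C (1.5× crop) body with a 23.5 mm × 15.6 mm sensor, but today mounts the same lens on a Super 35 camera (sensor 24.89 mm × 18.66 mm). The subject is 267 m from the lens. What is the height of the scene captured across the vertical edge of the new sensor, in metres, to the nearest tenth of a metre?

The focal length stays 355 mm; the relevant sensor dimension is now h = 18.66 mm. Object distance dₒ = 267 m = 267000 mm.
Thin-lens field height W = h·(dₒ − f)/f = 18.66 × (267000 − 355)/355 ≈ 14015.763 mm = 14.0158 m.

14.0 m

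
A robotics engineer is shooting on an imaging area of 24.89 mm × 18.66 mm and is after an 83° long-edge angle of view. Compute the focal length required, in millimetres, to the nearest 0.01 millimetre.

From α = 2·arctan(w/2f) we get f = w / (2·tan(α/2)).
With w = 24.89 mm and α/2 = 41.5°, tan(α/2) ≈ 0.88473, so f ≈ 24.89 / 1.76945 ≈ 14.0665 mm.

14.07 mm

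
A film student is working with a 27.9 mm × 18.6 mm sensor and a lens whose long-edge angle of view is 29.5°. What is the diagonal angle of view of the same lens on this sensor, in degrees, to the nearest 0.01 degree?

35.12°

From the long-edge AOV: f = 27.9 / (2·tan(14.75°)) = 27.9 / 0.52656 ≈ 52.9858 mm.
Sensor diagonal = √(27.9² + 18.6²) = √1124.3700 ≈ 33.5316 mm.
Diagonal AOV = 2·arctan(33.5316 / (2 × 52.9858)) = 2·arctan(0.31642) ≈ 35.1169°.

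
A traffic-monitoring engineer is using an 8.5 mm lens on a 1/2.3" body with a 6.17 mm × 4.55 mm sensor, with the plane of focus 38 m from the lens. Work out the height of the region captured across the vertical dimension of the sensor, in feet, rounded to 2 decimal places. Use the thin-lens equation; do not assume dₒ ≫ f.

dₒ: 38 m = 38000 mm.
Similar triangles through the lens centre give W/dₒ = h/dᵢ; with 1/f = 1/dₒ + 1/dᵢ this gives W = h·(dₒ − f)/f.
W = 4.55 mm × (38000 − 8.5) / 8.5 = 4.55 × 4469.5882 ≈ 20336.626 mm = 20336.626/304.8 ft = 66.7212 ft.

66.72 ft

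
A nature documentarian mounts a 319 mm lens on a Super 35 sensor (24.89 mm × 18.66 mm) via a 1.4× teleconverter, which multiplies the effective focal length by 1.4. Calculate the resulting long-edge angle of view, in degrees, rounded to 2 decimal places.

Effective focal length f = 319 × 1.4 = 446.6 mm.
α = 2·arctan(24.89 / (2 × 446.6)) = 2·arctan(0.02787) ≈ 3.1924°.

3.19°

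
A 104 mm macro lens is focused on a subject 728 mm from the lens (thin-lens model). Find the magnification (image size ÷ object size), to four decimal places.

Thin lens: 1/f = 1/dₒ + 1/dᵢ → 1/dᵢ = 1/104 − 1/728 = 0.0082418 mm⁻¹, so dᵢ ≈ 121.3333 mm.
Magnification m = dᵢ/dₒ = 121.3333/728 ≈ 0.16667.

0.1667×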